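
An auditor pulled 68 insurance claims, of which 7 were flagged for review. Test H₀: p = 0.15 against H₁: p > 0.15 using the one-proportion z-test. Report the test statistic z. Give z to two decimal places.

z = -1.09

Sample proportion p̂ = 7/68 = 0.10294.
Under H₀, SE = √(p₀(1−p₀)/n) = √(0.15·0.85/68) = √0.001875000 = 0.043301.
z = (0.10294 − 0.15)/0.043301 = -0.04706/0.043301 = -1.09.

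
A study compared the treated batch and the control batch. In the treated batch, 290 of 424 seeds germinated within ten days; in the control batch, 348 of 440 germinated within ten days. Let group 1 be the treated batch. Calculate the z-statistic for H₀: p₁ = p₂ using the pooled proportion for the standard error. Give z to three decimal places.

z = -3.576

p̂₁ = 290/424 = 0.68396, p̂₂ = 348/440 = 0.79091.
Pooling: p̂ = 638/864 = 0.73843.
Pooled SE = √[0.1931531·0.00463122] ≈ 0.029909.
z = (p̂₁ − p̂₂)/SE = (0.68396 − 0.79091)/0.029909 = -0.10695/0.029909 = -3.576.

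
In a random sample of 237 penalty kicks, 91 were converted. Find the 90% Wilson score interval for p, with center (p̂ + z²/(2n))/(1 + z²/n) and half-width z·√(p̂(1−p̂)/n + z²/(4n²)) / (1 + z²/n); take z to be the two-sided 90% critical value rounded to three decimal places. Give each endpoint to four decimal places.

(0.3336, 0.4370)

p̂ = 91/237 = 0.38397; z = 1.645, so z² = 2.706025.
1 + z²/n = 1.011418.
Adjusted center: (0.38397 + z²/(2n))/1.011418 = 0.38528.
Radicand: p̂(1−p̂)/n + z²/(4n²) = 0.000998043 + 0.000012044 = 0.001010087.
Half-width = 1.645·√0.001010087/1.011418 = 0.05169.
So the interval runs from 0.3336 to 0.4370.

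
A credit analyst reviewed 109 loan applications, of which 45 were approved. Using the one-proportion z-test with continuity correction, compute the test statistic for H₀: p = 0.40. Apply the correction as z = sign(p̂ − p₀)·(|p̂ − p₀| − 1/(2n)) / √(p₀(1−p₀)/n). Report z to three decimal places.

z = 0.176

With x = 45 successes in n = 109, p̂ = 0.41284. p̂ − p₀ = 0.012844.
1/(2n) = 0.004587.
Corrected numerator: |0.012844| − 0.004587 = 0.008257.
Null standard error: √(0.40·0.60/109) = √0.002201835 = 0.046924.
z = (+)0.008257/0.046924 = 0.176.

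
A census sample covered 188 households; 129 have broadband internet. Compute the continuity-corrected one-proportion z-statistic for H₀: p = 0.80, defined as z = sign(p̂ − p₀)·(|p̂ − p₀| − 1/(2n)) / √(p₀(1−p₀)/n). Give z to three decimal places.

z = -3.811

Sample proportion p̂ = 129/188 = 0.68617. p̂ − p₀ = -0.113830.
Continuity correction 1/(2n) = 1/376 = 0.002660.
Corrected numerator: |-0.113830| − 0.002660 = 0.111170.
Under H₀, SE = √(p₀(1−p₀)/n) = √(0.80·0.20/188) = √0.000851064 = 0.029173.
z = −0.111170/0.029173 = -3.811.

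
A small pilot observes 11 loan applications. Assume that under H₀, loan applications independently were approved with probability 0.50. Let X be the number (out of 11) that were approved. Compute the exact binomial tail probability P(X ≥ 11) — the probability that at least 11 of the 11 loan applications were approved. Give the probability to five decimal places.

P = 0.00049

X is binomial with n = 11 and p = 0.50.
P(X ≥ 11) = C(11,11)·0.50^11·0.50^0.
= 0.000488 = 0.00049.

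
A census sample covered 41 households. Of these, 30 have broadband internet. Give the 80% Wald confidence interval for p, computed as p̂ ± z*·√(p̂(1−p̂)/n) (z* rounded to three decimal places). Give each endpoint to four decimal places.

(0.6430, 0.8204)

p̂ = 30/41 = 0.73171.
SE = √(p̂(1−p̂)/n) = √(0.196312/41) = 0.069196.
The 80% critical value is z* = 1.282.
Margin of error: 1.282 × 0.069196 = 0.08871.
CI: 0.73171 ± 0.08871 = (0.6430, 0.8204).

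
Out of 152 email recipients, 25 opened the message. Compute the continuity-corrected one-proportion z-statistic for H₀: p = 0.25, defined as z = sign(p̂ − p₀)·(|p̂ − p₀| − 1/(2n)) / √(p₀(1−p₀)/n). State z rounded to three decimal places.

The sample proportion is 25/152 = 0.16447. p̂ − p₀ = -0.085526.
Continuity correction 1/(2n) = 1/304 = 0.003289.
Corrected numerator: |-0.085526| − 0.003289 = 0.082237.
SE₀ = √(0.25·0.75/152) = 0.035122.
z = −0.082237/0.035122 = -2.341.

z = -2.341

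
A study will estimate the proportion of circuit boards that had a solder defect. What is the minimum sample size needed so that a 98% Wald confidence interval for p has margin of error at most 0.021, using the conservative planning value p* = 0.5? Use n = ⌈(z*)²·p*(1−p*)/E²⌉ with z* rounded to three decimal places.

The 98% critical value is z* = 2.326.
p*(1−p*) = 0.2500.
(z*)²·p*(1−p*)/E² = 5.410276·0.2500/0.000441 = 3067.050.
Rounding up, n = 3068.

n = 3068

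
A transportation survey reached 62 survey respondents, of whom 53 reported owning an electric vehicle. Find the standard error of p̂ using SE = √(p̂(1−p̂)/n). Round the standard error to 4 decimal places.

p̂ = 53/62 = 0.85484.
p̂(1−p̂) = 0.85484·0.14516 = 0.124089.
SE = √(0.124089/62) = √0.002001435 = 0.0447.

SE = 0.0447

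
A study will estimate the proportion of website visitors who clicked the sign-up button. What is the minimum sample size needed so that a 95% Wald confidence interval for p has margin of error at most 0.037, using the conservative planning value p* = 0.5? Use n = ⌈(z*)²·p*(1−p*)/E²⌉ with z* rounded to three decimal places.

The 95% critical value is z* = 1.960.
p*(1−p*) = 0.2500.
(z*)²·p*(1−p*)/E² = 3.841600·0.2500/0.001369 = 701.534.
⌈701.534⌉ = 702.

n = 702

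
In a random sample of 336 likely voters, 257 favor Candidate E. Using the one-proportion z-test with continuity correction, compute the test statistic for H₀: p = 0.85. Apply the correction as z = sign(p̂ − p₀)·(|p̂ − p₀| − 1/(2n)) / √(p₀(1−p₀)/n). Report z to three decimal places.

z = -4.293

With x = 257 successes in n = 336, p̂ = 0.76488. p̂ − p₀ = -0.085119.
Continuity correction 1/(2n) = 1/672 = 0.001488.
Corrected numerator: |-0.085119| − 0.001488 = 0.083631.
Under H₀, SE = √(p₀(1−p₀)/n) = √(0.85·0.15/336) = √0.000379464 = 0.019480.
z = −0.083631/0.019480 = -4.293.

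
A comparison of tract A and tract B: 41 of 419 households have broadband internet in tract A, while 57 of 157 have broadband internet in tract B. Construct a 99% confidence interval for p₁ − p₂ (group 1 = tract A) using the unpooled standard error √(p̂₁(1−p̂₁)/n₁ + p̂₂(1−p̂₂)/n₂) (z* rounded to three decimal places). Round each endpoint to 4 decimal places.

p̂₁ = 41/419 = 0.09785, p̂₂ = 57/157 = 0.36306; p̂₁ − p̂₂ = -0.26521.
SE = √(0.000210685 + 0.001472909) = √0.001683594 = 0.041032.
For 99% confidence, z* = 2.576. Margin = 2.576·0.041032 = 0.10570.
So the interval runs from -0.3709 to -0.1595.

(-0.3709, -0.1595)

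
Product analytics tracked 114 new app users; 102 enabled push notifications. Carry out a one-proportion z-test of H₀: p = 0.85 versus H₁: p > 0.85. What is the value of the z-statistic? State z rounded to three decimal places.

With x = 102 successes in n = 114, p̂ = 0.89474.
SE₀ = √(0.85·0.15/114) = 0.033443.
Test statistic: z = 0.04474/0.033443 = 1.338.

z = 1.338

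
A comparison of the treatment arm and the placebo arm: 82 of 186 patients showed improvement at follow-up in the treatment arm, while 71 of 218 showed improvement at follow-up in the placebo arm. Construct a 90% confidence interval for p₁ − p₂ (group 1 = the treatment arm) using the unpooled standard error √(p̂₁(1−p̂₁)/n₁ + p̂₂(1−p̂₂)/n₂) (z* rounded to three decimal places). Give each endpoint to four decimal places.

(0.0357, 0.1946)

p̂₁ = 0.44086, p̂₂ = 0.32569, so the observed difference is 0.11517.
SE = √(0.001325282 + 0.001007410) = √0.002332692 = 0.048298.
The 90% critical value is z* = 1.645. Margin of error = 0.07945.
So the interval runs from 0.0357 to 0.1946.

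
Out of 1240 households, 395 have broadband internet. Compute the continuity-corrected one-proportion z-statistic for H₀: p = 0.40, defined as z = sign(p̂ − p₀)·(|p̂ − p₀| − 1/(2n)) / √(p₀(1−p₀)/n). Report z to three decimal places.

z = -5.826

The sample proportion is 395/1240 = 0.31855. p̂ − p₀ = -0.081452.
Continuity correction 1/(2n) = 1/2480 = 0.000403.
Corrected numerator: |-0.081452| − 0.000403 = 0.081049.
Under H₀, SE = √(p₀(1−p₀)/n) = √(0.40·0.60/1240) = √0.000193548 = 0.013912.
z = −0.081049/0.013912 = -5.826.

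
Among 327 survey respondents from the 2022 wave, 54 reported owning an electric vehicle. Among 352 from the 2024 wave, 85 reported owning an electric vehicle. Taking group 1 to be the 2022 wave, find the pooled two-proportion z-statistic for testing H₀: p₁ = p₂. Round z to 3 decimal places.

z = -2.463

p̂₁ = 54/327 = 0.16514, p̂₂ = 85/352 = 0.24148.
Pooled p̂ = (54+85)/(327+352) = 139/679 = 0.20471.
SE = √[p̂(1−p̂)(1/n₁+1/n₂)] = √[0.20471·0.79529·(1/327+1/352)] ≈ 0.030990.
z = (p̂₁ − p̂₂)/SE = (0.16514 − 0.24148)/0.030990 = -0.07634/0.030990 = -2.463.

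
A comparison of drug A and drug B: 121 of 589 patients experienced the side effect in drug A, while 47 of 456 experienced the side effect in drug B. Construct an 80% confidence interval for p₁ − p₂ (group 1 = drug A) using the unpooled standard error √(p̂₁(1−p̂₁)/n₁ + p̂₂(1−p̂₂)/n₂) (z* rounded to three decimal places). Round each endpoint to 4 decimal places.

p̂₁ = 0.20543, p̂₂ = 0.10307, so the observed difference is 0.10236.
SE = √(0.000277131 + 0.000202734) = √0.000479865 = 0.021906.
For 80% confidence, z* = 1.282. Margin of error = 0.02808.
So the interval runs from 0.0743 to 0.1304.

(0.0743, 0.1304)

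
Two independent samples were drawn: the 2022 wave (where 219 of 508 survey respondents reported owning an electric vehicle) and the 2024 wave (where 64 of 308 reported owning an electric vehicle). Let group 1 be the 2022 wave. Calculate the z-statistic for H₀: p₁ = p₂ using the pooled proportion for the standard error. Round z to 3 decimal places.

z = 6.497

Sample proportions: p̂₁ = 219/508 = 0.43110 and p̂₂ = 64/308 = 0.20779.
Pooling: p̂ = 283/816 = 0.34681.
SE = √[p̂(1−p̂)(1/n₁+1/n₂)] = √[0.34681·0.65319·(1/508+1/308)] ≈ 0.034372.
z = 0.22331/0.034372 = 6.497.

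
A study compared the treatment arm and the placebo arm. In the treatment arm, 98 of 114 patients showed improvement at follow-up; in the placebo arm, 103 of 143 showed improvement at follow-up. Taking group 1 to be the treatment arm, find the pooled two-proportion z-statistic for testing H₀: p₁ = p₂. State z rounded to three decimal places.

z = 2.689

Sample proportions: p̂₁ = 98/114 = 0.85965 and p̂₂ = 103/143 = 0.72028.
Pooling: p̂ = 201/257 = 0.78210.
SE = √[p̂(1−p̂)(1/n₁+1/n₂)] = √[0.78210·0.21790·(1/114+1/143)] ≈ 0.051833.
z = 0.13937/0.051833 = 2.689.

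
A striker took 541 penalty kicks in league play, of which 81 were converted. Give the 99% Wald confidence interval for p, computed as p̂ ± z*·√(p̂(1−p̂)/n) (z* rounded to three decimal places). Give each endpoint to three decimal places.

(0.110, 0.189)

p̂ = 81/541 = 0.14972.
Standard error of p̂: √(0.127306/541) = √0.000235316 = 0.015340.
The 99% critical value is z* = 2.576.
Margin = 2.576·0.015340 = 0.03952.
CI: 0.14972 ± 0.03952 = (0.110, 0.189).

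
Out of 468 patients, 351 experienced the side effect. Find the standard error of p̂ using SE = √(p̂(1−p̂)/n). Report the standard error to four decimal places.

The sample proportion is 351/468 = 0.75000.
p̂(1−p̂) = 0.75000·0.25000 = 0.187500.
SE = √(0.187500/468) = 0.0200.

SE = 0.0200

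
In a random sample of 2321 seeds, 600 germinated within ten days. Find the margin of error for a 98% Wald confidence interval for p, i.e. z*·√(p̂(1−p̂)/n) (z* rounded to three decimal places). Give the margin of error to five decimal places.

ME = 0.02114

Sample proportion p̂ = 600/2321 = 0.25851.
Standard error of p̂: √(0.191682/2321) = √0.000082586 = 0.009088.
For 98% confidence, z* = 2.326.
So ME = 0.02114.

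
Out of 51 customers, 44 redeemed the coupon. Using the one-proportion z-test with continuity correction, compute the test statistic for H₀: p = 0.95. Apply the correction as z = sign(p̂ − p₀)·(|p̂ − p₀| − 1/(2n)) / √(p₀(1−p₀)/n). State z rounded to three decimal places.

z = -2.538

p̂ = 44/51 = 0.86275. p̂ − p₀ = -0.087255.
Continuity correction 1/(2n) = 1/102 = 0.009804.
Corrected numerator: |-0.087255| − 0.009804 = 0.077451.
SE₀ = √(0.95·0.05/51) = 0.030518.
z = −0.077451/0.030518 = -2.538.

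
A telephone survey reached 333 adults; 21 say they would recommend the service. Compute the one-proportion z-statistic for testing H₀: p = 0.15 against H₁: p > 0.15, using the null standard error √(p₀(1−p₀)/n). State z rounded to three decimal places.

z = -4.443

With x = 21 successes in n = 333, p̂ = 0.06306.
SE₀ = √(0.15·0.85/333) = 0.019567.
Test statistic: z = -0.08694/0.019567 = -4.443.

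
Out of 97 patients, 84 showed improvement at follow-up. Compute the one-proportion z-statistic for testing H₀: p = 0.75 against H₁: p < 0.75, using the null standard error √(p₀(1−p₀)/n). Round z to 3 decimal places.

p̂ = 84/97 = 0.86598.
Under H₀, SE = √(p₀(1−p₀)/n) = √(0.75·0.25/97) = √0.001932990 = 0.043966.
Test statistic: z = 0.11598/0.043966 = 2.638.

z = 2.638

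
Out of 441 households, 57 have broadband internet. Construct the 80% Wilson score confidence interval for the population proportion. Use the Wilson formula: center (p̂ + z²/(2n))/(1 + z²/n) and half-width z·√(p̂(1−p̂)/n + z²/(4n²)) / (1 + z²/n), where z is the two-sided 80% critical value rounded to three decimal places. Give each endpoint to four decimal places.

Here p̂ = 57/441 = 0.12925 and z = 1.282 (z² = 1.643524).
1 + z²/n = 1.003727.
Center = (0.12925 + 0.001863)/1.003727 = 0.13063.
Radicand: p̂(1−p̂)/n + z²/(4n²) = 0.000255206 + 0.000002113 = 0.000257319.
Half-width = 1.282·√0.000257319/1.003727 = 0.02049.
So the interval runs from 0.1101 to 0.1511.

(0.1101, 0.1511)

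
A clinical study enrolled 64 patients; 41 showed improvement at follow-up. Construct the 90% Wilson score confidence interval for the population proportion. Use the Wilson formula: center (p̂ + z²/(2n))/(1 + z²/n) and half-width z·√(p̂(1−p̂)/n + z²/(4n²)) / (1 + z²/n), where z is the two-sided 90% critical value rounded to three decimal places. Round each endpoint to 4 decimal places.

Here p̂ = 41/64 = 0.64062 and z = 1.645 (z² = 2.706025).
Denominator 1 + z²/n = 1 + 2.706025/64 = 1.042282.
Center = (0.64062 + 0.021141)/1.042282 = 0.63492.
Radicand: p̂(1−p̂)/n + z²/(4n²) = 0.003597260 + 0.000165163 = 0.003762423.
Half-width = z·√(radicand)/denom = 1.645·0.061339/1.042282 = 0.09681.
So the interval runs from 0.5381 to 0.7317.

(0.5381, 0.7317)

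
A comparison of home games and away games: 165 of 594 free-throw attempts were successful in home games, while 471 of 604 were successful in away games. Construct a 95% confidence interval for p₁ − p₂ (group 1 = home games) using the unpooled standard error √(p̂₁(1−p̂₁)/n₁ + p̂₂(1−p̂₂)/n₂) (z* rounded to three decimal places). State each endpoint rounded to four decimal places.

(-0.5509, -0.4531)

p̂₁ = 165/594 = 0.27778, p̂₂ = 471/604 = 0.77980; p̂₁ − p̂₂ = -0.50202.
SE = √(0.000337740 + 0.000284290) = √0.000622030 = 0.024941.
For 95% confidence, z* = 1.960. Margin of error = 0.04888.
So the interval runs from -0.5509 to -0.4531.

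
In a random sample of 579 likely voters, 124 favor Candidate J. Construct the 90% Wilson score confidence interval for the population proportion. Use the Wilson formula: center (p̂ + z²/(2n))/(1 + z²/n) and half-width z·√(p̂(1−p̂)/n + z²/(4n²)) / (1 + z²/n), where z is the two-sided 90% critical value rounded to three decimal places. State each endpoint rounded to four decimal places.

(0.1875, 0.2435)

p̂ = 124/579 = 0.21416; z = 1.645, so z² = 2.706025.
1 + z²/n = 1.004674.
Center = (0.21416 + 0.002337)/1.004674 = 0.21549.
Radicand: p̂(1−p̂)/n + z²/(4n²) = 0.000290668 + 0.000002018 = 0.000292686.
Half-width = z·√(radicand)/denom = 1.645·0.017108/1.004674 = 0.02801.
So the interval runs from 0.1875 to 0.2435.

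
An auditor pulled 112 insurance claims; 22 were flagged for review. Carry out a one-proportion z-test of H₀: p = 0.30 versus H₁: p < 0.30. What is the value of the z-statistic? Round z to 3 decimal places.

Sample proportion p̂ = 22/112 = 0.19643.
SE₀ = √(0.30·0.70/112) = 0.043301.
z = (0.19643 − 0.30)/0.043301 = -0.10357/0.043301 = -2.392.

z = -2.392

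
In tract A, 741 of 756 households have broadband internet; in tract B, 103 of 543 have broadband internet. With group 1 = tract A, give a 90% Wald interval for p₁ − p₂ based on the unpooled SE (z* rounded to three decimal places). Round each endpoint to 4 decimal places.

p̂₁ = 741/756 = 0.98016, p̂₂ = 103/543 = 0.18969; p̂₁ − p̂₂ = 0.79047.
Unpooled SE = √(p̂₁(1−p̂₁)/n₁ + p̂₂(1−p̂₂)/n₂) = √(0.000025724 + 0.000283068) = 0.017572.
z* = 1.645 at the 90% level. Margin of error = 0.02891.
So the interval runs from 0.7616 to 0.8194.

(0.7616, 0.8194)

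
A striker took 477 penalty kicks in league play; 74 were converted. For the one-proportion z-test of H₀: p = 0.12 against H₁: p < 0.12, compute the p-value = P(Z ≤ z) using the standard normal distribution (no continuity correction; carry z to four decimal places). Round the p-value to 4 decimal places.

p-value = 0.9909

With x = 74 successes in n = 477, p̂ = 0.15514.
Under H₀, SE = √(p₀(1−p₀)/n) = √(0.12·0.88/477) = √0.000221384 = 0.014879.
z = (p̂ − p₀)/SE = (74/477 − 0.12)/0.014879 ≈ 2.3615.
p-value = P(Z ≤ z) with z = 2.3615 → 0.9909.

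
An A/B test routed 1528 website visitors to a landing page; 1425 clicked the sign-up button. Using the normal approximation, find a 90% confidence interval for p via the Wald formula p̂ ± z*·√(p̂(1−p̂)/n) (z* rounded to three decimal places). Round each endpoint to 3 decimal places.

Sample proportion p̂ = 1425/1528 = 0.93259.
Standard error of p̂: √(0.062864/1528) = √0.000041142 = 0.006414.
For 90% confidence, z* = 1.645.
Margin = 1.645·0.006414 = 0.01055.
So the interval runs from 0.922 to 0.943.

(0.922, 0.943)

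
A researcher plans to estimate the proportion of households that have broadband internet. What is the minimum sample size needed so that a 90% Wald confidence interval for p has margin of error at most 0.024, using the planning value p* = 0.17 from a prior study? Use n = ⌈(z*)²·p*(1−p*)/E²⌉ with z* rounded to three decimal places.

n = 663

z* = 1.645 at the 90% level.
p*(1−p*) = 0.17·0.83 = 0.1411.
Required n before rounding: 2.706025 × 0.1411 / 0.024² = 662.882.
⌈662.882⌉ = 663.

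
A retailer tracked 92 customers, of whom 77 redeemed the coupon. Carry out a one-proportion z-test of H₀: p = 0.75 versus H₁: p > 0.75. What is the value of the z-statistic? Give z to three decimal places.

z = 1.926

Sample proportion p̂ = 77/92 = 0.83696.
Under H₀, SE = √(p₀(1−p₀)/n) = √(0.75·0.25/92) = √0.002038043 = 0.045145.
Test statistic: z = 0.08696/0.045145 = 1.926.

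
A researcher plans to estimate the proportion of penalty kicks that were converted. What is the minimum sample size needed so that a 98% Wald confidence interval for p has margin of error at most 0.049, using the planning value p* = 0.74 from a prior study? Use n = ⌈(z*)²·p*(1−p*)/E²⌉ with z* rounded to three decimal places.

n = 434

For 98% confidence, z* = 2.326.
p*(1−p*) = 0.1924.
(z*)²·p*(1−p*)/E² = 5.410276·0.1924/0.002401 = 433.543.
⌈433.543⌉ = 434.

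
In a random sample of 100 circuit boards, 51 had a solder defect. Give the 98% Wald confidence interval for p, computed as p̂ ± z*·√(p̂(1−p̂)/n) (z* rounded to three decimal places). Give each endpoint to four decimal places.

(0.3937, 0.6263)

Sample proportion p̂ = 51/100 = 0.51000.
SE(p̂) = √(0.51000·0.49000/100) = 0.049990.
For 98% confidence, z* = 2.326.
Margin = 2.326·0.049990 = 0.11628.
CI: 0.51000 ± 0.11628 = (0.3937, 0.6263).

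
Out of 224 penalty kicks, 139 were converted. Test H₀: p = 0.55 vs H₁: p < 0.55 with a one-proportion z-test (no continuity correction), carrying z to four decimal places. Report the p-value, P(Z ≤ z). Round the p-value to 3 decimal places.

With x = 139 successes in n = 224, p̂ = 0.62054.
SE₀ = √(0.55·0.45/224) = 0.033240.
Test statistic (full precision, shown to 4 dp): z = (139/224 − 0.55)/SE₀ ≈ 2.1220.
p-value = P(Z ≤ z) with z = 2.1220 → 0.983.

p-value = 0.983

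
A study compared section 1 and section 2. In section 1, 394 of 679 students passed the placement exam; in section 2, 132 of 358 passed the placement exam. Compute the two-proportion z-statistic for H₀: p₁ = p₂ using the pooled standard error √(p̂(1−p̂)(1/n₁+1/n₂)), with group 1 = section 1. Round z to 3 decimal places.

p̂₁ = 394/679 = 0.58027, p̂₂ = 132/358 = 0.36872.
Pooling: p̂ = 526/1037 = 0.50723.
SE = √[p̂(1−p̂)(1/n₁+1/n₂)] = √[0.50723·0.49277·(1/679+1/358)] ≈ 0.032654.
z = 0.21155/0.032654 = 6.479.

z = 6.479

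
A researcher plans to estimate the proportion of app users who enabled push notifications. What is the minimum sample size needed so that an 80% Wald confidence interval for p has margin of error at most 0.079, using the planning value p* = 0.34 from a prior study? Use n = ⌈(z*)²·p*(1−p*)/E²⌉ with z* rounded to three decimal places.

n = 60

For 80% confidence, z* = 1.282.
p*(1−p*) = 0.34·0.66 = 0.2244.
(z*)²·p*(1−p*)/E² = 1.643524·0.2244/0.006241 = 59.094.
⌈59.094⌉ = 60.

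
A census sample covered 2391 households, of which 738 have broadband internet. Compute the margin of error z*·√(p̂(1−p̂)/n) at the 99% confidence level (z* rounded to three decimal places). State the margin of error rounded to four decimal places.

With x = 738 successes in n = 2391, p̂ = 0.30866.
SE(p̂) = √(0.30866·0.69134/2391) = 0.009447.
z* = 2.576 at the 99% level.
ME = 2.576·0.009447 = 0.0243.

ME = 0.0243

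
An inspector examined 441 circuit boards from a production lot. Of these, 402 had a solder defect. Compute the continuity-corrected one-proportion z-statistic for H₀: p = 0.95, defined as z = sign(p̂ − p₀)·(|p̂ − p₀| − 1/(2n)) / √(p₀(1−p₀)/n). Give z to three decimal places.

Sample proportion p̂ = 402/441 = 0.91156. p̂ − p₀ = -0.038435.
1/(2n) = 0.001134.
Corrected numerator: |-0.038435| − 0.001134 = 0.037301.
Null standard error: √(0.95·0.05/441) = √0.000107710 = 0.010378.
z = (−)0.037301/0.010378 = -3.594.

z = -3.594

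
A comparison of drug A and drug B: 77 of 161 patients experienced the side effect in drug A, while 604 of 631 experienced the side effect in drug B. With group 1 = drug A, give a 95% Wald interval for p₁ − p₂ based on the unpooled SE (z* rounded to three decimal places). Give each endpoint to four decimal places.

p̂₁ = 77/161 = 0.47826, p̂₂ = 604/631 = 0.95721; p̂₁ − p̂₂ = -0.47895.
Unpooled SE = √(p̂₁(1−p̂₁)/n₁ + p̂₂(1−p̂₂)/n₂) = √(0.001549860 + 0.000064910) = 0.040184.
z* = 1.960 at the 95% level. Margin of error = 0.07876.
So the interval runs from -0.5577 to -0.4002.

(-0.5577, -0.4002)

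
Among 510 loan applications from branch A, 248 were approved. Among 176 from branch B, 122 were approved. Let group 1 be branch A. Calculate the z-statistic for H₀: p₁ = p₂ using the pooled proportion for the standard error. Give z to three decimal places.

p̂₁ = 248/510 = 0.48627, p̂₂ = 122/176 = 0.69318.
Pooling: p̂ = 370/686 = 0.53936.
SE = √[p̂(1−p̂)(1/n₁+1/n₂)] = √[0.53936·0.46064·(1/510+1/176)] ≈ 0.043575.
z = (p̂₁ − p̂₂)/SE = (0.48627 − 0.69318)/0.043575 = -0.20691/0.043575 = -4.748.

z = -4.748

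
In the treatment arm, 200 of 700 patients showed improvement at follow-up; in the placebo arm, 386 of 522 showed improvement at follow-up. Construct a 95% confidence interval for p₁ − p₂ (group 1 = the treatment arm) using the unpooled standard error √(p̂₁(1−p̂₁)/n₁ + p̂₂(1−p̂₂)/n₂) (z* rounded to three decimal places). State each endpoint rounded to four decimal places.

p̂₁ = 0.28571, p̂₂ = 0.73946, so the observed difference is -0.45375.
Unpooled SE = √(p̂₁(1−p̂₁)/n₁ + p̂₂(1−p̂₂)/n₂) = √(0.000291545 + 0.000369075) = 0.025703.
The 95% critical value is z* = 1.960. Margin of error = 0.05038.
So the interval runs from -0.5041 to -0.4034.

(-0.5041, -0.4034)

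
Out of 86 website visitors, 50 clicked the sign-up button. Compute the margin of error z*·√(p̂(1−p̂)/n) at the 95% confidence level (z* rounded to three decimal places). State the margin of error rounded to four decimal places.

ME = 0.1043

The sample proportion is 50/86 = 0.58140.
SE(p̂) = √(0.58140·0.41860/86) = 0.053197.
For 95% confidence, z* = 1.960.
ME = 1.960·0.053197 = 0.1043.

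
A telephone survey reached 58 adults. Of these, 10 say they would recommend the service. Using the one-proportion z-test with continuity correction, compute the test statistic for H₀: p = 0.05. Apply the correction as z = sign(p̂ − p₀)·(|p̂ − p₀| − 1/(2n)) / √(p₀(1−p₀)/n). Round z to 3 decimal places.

With x = 10 successes in n = 58, p̂ = 0.17241. p̂ − p₀ = 0.122414.
1/(2n) = 0.008621.
Corrected numerator: |0.122414| − 0.008621 = 0.113793.
Null standard error: √(0.05·0.95/58) = √0.000818966 = 0.028618.
z = (+)0.113793/0.028618 = 3.976.

z = 3.976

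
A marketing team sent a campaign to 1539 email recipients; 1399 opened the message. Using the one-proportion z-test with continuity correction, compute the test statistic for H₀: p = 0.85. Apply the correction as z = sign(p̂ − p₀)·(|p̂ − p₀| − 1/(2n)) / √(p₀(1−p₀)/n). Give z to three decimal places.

The sample proportion is 1399/1539 = 0.90903. p̂ − p₀ = 0.059032.
1/(2n) = 0.000325.
Corrected numerator: |0.059032| − 0.000325 = 0.058707.
Under H₀, SE = √(p₀(1−p₀)/n) = √(0.85·0.15/1539) = √0.000082846 = 0.009102.
z = (+)0.058707/0.009102 = 6.450.

z = 6.450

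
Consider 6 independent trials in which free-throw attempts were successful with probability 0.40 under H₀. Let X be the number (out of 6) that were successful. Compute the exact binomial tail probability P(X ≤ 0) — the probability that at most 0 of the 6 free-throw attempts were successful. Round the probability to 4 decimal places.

P = 0.0467

X ~ Binomial(n=6, p=0.40).
P(X ≤ 0) = C(6,0)·0.40^0·0.60^6.
= 0.046656 = 0.0467.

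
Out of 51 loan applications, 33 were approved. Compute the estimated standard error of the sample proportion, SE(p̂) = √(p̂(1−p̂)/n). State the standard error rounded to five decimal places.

p̂ = 33/51 = 0.64706.
p̂(1−p̂) = 0.228373.
SE = √(0.228373/51) = √0.004477902 = 0.06692.

SE = 0.06692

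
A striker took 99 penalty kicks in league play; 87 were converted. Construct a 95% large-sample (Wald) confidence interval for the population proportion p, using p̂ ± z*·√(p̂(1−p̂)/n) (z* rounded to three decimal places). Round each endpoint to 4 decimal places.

With x = 87 successes in n = 99, p̂ = 0.87879.
SE = √(p̂(1−p̂)/n) = √(0.106520/99) = 0.032802.
For 95% confidence, z* = 1.960.
Margin = 1.960·0.032802 = 0.06429.
So the interval runs from 0.8145 to 0.9431.

(0.8145, 0.9431)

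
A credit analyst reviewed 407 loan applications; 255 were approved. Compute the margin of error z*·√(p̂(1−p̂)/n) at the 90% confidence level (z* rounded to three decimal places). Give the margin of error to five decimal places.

Sample proportion p̂ = 255/407 = 0.62654.
SE = √(p̂(1−p̂)/n) = √(0.233989/407) = 0.023977.
The 90% critical value is z* = 1.645.
Margin of error = z*·SE = 1.645 × 0.023977 = 0.03944.

ME = 0.03944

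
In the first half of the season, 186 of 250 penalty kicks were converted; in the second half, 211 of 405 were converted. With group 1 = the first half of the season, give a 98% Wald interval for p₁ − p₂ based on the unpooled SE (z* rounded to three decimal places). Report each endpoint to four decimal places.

p̂₁ = 0.74400, p̂₂ = 0.52099, so the observed difference is 0.22301.
SE = √(0.000761856 + 0.000616196) = √0.001378052 = 0.037122.
The 98% critical value is z* = 2.326. Margin = 2.326·0.037122 = 0.08635.
So the interval runs from 0.1367 to 0.3094.

(0.1367, 0.3094)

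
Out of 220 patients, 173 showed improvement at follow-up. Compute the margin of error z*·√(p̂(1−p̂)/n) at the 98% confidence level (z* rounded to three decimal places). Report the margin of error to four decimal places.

ME = 0.0643

The sample proportion is 173/220 = 0.78636.
SE(p̂) = √(0.78636·0.21364/220) = 0.027634.
For 98% confidence, z* = 2.326.
Margin of error = z*·SE = 2.326 × 0.027634 = 0.0643.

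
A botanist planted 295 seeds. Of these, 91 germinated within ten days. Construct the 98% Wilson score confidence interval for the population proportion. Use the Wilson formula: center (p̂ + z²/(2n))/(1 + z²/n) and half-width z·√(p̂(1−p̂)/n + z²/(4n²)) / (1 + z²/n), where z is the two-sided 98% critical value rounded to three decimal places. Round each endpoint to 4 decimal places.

(0.2498, 0.3740)

p̂ = 91/295 = 0.30847; z = 2.326, so z² = 5.410276.
Denominator 1 + z²/n = 1 + 5.410276/295 = 1.018340.
Adjusted center: (0.30847 + z²/(2n))/1.018340 = 0.31192.
Radicand: p̂(1−p̂)/n + z²/(4n²) = 0.000723112 + 0.000015542 = 0.000738654.
Half-width = 2.326·√0.000738654/1.018340 = 0.06208.
So the interval runs from 0.2498 to 0.3740.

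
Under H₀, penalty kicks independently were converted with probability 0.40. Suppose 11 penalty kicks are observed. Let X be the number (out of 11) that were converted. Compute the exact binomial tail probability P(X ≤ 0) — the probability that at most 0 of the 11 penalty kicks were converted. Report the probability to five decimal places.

X is binomial with n = 11 and p = 0.40.
P(X ≤ 0) = C(11,0)·0.40^0·0.60^11.
= 0.003628 = 0.00363.

P = 0.00363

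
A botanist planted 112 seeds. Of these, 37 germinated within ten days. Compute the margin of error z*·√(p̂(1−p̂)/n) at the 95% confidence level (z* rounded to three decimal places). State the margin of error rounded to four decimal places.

The sample proportion is 37/112 = 0.33036.
Standard error of p̂: √(0.221221/112) = √0.001975190 = 0.044443.
For 95% confidence, z* = 1.960.
ME = 1.960·0.044443 = 0.0871.

ME = 0.0871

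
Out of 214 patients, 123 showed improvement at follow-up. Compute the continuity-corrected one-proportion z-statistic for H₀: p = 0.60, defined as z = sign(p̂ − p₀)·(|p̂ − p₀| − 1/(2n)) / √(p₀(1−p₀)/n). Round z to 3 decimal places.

z = -0.684

With x = 123 successes in n = 214, p̂ = 0.57477. p̂ − p₀ = -0.025234.
1/(2n) = 0.002336.
Corrected numerator: |-0.025234| − 0.002336 = 0.022898.
SE₀ = √(0.60·0.40/214) = 0.033489.
z = −0.022898/0.033489 = -0.684.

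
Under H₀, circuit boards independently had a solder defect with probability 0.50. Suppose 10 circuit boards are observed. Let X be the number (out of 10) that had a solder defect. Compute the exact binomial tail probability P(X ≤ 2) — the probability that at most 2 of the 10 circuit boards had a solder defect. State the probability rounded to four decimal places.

X is binomial with n = 10 and p = 0.50.
P(X ≤ 2) = C(10,0)·0.50^0·0.50^10 + C(10,1)·0.50^1·0.50^9 + C(10,2)·0.50^2·0.50^8.
= 0.000977 + 0.009766 + 0.043945 = 0.0547.

P = 0.0547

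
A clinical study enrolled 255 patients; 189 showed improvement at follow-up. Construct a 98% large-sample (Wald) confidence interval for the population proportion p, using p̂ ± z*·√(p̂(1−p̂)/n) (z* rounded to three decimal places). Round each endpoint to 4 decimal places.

(0.6774, 0.8050)

p̂ = 189/255 = 0.74118.
SE = √(p̂(1−p̂)/n) = √(0.191834/255) = 0.027428.
The 98% critical value is z* = 2.326.
Margin of error: 2.326 × 0.027428 = 0.06380.
CI: 0.74118 ± 0.06380 = (0.6774, 0.8050).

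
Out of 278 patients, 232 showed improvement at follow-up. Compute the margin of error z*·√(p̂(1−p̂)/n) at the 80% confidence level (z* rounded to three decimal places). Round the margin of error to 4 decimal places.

ME = 0.0286

The sample proportion is 232/278 = 0.83453.
Standard error of p̂: √(0.138088/278) = √0.000496720 = 0.022287.
z* = 1.282 at the 80% level.
Margin of error = z*·SE = 1.282 × 0.022287 = 0.0286.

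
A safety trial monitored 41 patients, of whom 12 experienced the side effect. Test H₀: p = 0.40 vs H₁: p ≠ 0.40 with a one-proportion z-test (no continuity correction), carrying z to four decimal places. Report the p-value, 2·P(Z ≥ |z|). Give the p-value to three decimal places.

With x = 12 successes in n = 41, p̂ = 0.29268.
SE₀ = √(0.40·0.60/41) = 0.076509.
z = (p̂ − p₀)/SE = (12/41 − 0.40)/0.076509 ≈ -1.4027.
From the standard normal, 2·P(Z ≥ |z|) = 0.161.

p-value = 0.161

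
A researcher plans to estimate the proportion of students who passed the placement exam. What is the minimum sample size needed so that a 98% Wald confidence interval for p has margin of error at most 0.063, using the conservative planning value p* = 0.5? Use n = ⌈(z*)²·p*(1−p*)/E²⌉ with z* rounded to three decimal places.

n = 341

For 98% confidence, z* = 2.326.
p*(1−p*) = 0.2500.
(z*)²·p*(1−p*)/E² = 5.410276·0.2500/0.003969 = 340.783.
⌈340.783⌉ = 341.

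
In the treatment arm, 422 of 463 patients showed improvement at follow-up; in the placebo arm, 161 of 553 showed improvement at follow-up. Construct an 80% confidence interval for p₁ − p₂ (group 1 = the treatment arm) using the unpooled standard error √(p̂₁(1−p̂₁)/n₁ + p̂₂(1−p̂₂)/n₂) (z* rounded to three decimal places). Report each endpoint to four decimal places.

p̂₁ = 422/463 = 0.91145, p̂₂ = 161/553 = 0.29114; p̂₁ − p̂₂ = 0.62031.
Unpooled SE = √(p̂₁(1−p̂₁)/n₁ + p̂₂(1−p̂₂)/n₂) = √(0.000174322 + 0.000373196) = 0.023399.
The 80% critical value is z* = 1.282. Margin = 1.282·0.023399 = 0.03000.
Interval: 0.62031 ± 0.03000 → (0.5903, 0.6503).

(0.5903, 0.6503)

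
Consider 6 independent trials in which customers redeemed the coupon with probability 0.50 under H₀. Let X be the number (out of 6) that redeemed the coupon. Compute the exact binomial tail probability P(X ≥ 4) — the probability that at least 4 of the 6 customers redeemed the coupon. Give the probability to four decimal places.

P = 0.3438

X ~ Binomial(n=6, p=0.50).
P(X ≥ 4) = C(6,4)·0.50^4·0.50^2 + C(6,5)·0.50^5·0.50^1 + C(6,6)·0.50^6·0.50^0.
= 0.234375 + 0.093750 + 0.015625 = 0.3438.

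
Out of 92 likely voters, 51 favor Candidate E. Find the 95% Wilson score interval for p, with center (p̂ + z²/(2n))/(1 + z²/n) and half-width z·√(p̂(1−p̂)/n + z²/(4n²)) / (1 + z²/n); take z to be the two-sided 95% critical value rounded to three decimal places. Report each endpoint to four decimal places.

(0.4526, 0.6517)

p̂ = 51/92 = 0.55435; z = 1.960, so z² = 3.841600.
1 + z²/n = 1.041757.
Adjusted center: (0.55435 + z²/(2n))/1.041757 = 0.55217.
Radicand: p̂(1−p̂)/n + z²/(4n²) = 0.002685286 + 0.000113469 = 0.002798755.
Half-width = 1.960·√0.002798755/1.041757 = 0.09953.
So the interval runs from 0.4526 to 0.6517.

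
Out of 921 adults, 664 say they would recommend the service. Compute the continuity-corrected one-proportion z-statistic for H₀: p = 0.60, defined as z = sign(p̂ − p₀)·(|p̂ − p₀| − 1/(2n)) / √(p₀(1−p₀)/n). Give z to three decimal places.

With x = 664 successes in n = 921, p̂ = 0.72096. p̂ − p₀ = 0.120955.
Continuity correction 1/(2n) = 1/1842 = 0.000543.
Corrected numerator: |0.120955| − 0.000543 = 0.120412.
SE₀ = √(0.60·0.40/921) = 0.016143.
z = +0.120412/0.016143 = 7.459.

z = 7.459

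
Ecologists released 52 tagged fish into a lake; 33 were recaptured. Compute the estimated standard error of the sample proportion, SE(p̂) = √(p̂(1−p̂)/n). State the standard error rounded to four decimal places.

Sample proportion p̂ = 33/52 = 0.63462.
p̂(1−p̂) = 0.63462·0.36538 = 0.231877.
SE = √(0.231877/52) = √0.004459173 = 0.0668.

SE = 0.0668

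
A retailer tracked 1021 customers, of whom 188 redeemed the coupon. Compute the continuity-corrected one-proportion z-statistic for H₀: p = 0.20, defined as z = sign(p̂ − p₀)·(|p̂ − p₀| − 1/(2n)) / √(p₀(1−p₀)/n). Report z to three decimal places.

p̂ = 188/1021 = 0.18413. p̂ − p₀ = -0.015867.
Continuity correction 1/(2n) = 1/2042 = 0.000490.
Corrected numerator: |-0.015867| − 0.000490 = 0.015377.
Null standard error: √(0.20·0.80/1021) = √0.000156709 = 0.012518.
z = (−)0.015377/0.012518 = -1.228.

z = -1.228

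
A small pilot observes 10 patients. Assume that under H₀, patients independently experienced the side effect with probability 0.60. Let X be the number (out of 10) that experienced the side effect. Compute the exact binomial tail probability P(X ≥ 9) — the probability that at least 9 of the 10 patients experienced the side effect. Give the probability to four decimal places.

X is binomial with n = 10 and p = 0.60.
P(X ≥ 9) = C(10,9)·0.60^9·0.40^1 + C(10,10)·0.60^10·0.40^0.
= 0.040311 + 0.006047 = 0.0464.

P = 0.0464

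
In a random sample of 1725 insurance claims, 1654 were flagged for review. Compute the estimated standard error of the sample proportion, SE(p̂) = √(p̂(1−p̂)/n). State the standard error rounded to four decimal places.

p̂ = 1654/1725 = 0.95884.
p̂(1−p̂) = 0.95884·0.04116 = 0.039466.
SE = √(0.039466/1725) = √0.000022879 = 0.0048.

SE = 0.0048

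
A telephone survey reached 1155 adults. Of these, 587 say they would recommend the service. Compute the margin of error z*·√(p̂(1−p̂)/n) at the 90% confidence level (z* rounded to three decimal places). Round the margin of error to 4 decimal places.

ME = 0.0242

The sample proportion is 587/1155 = 0.50823.
SE = √(p̂(1−p̂)/n) = √(0.249932/1155) = 0.014710.
The 90% critical value is z* = 1.645.
So ME = 0.0242.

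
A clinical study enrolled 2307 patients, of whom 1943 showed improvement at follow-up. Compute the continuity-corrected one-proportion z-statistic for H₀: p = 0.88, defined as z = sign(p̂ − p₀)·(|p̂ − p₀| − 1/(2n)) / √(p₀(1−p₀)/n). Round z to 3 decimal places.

z = -5.552

The sample proportion is 1943/2307 = 0.84222. p̂ − p₀ = -0.037781.
1/(2n) = 0.000217.
Corrected numerator: |-0.037781| − 0.000217 = 0.037564.
Null standard error: √(0.88·0.12/2307) = √0.000045774 = 0.006766.
z = −0.037564/0.006766 = -5.552.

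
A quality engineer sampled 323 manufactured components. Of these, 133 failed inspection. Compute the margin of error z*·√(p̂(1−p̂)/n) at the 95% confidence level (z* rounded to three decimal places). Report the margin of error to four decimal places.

The sample proportion is 133/323 = 0.41176.
Standard error of p̂: √(0.242215/323) = √0.000749890 = 0.027384.
The 95% critical value is z* = 1.960.
Margin of error = z*·SE = 1.960 × 0.027384 = 0.0537.

ME = 0.0537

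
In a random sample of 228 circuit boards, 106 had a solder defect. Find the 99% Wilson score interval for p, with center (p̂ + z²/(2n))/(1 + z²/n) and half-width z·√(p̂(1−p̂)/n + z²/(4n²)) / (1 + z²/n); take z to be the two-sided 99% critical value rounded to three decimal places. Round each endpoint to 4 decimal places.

Here p̂ = 106/228 = 0.46491 and z = 2.576 (z² = 6.635776).
Denominator 1 + z²/n = 1 + 6.635776/228 = 1.029104.
Adjusted center: (0.46491 + z²/(2n))/1.029104 = 0.46590.
Radicand: p̂(1−p̂)/n + z²/(4n²) = 0.001091091 + 0.000031913 = 0.001123004.
Half-width = 2.576·√0.001123004/1.029104 = 0.08388.
Interval: 0.46590 ± 0.08388 → (0.3820, 0.5498).

(0.3820, 0.5498)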